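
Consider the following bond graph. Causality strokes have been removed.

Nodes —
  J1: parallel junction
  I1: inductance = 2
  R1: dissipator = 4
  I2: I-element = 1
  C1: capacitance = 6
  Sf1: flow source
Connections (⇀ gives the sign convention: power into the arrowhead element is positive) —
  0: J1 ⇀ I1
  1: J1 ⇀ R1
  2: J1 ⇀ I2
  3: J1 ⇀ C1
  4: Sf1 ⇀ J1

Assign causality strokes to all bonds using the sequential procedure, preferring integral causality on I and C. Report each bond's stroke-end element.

b0 stroke at I1
b1 stroke at R1
b2 stroke at I2
b3 stroke at J1
b4 stroke at Sf1

#4 stroke→Sf1  (Sf1 (Sf) sets flow on bond)
#0 stroke→I1  (prefer integral on I1)
#2 stroke→I2  (I2 integral (f out))
#3 stroke→J1  (C1: C, integral causality)
#1 stroke→R1  (common-e at J1 fixed by 3)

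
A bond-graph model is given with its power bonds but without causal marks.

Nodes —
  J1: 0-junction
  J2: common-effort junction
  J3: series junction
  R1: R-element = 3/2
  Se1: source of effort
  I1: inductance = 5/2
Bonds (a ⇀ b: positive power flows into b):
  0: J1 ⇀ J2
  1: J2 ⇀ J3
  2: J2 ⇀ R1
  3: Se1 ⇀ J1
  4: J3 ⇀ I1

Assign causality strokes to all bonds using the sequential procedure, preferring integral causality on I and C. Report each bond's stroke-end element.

β3 →J1  (Se1: effort source, stroke at far end)
β0 →J2  (0-jn J1 has e-setter on 3)
β1 →J3  (0-jn J2 has e-setter on 0)
β2 →R1  (J2 effort already set via bond 0)
β4 →I1  (J3 needs exactly one f-in)

β0 stroke→J2
β1 stroke→J3
β2 stroke→R1
β3 stroke→J1
β4 stroke→I1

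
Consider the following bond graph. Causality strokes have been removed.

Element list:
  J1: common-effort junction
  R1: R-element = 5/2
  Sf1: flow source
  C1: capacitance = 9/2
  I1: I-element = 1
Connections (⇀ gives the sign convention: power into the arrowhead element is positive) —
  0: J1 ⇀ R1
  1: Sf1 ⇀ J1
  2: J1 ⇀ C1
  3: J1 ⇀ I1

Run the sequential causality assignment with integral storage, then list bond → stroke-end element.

bond 0 →R1
bond 1 →Sf1
bond 2 →J1
bond 3 →I1

β1 stroke→Sf1  (source Sf1 imposes f)
β2 stroke→J1  (prefer integral on C1)
β0 stroke→R1  (0-jn J1 has e-setter on 2)
β3 stroke→I1  (J1: bond 2 brought effort, rest push out)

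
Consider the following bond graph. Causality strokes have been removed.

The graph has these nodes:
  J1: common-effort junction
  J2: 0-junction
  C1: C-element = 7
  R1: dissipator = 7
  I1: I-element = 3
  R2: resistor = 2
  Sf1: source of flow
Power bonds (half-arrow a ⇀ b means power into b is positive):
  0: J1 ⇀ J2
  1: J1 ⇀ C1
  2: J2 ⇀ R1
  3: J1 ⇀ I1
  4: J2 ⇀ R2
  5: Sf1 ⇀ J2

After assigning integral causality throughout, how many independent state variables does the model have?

2  (C1, I1 all integral)

β5 stroke at Sf1  (Sf1 fixes flow; stroke at Sf1)
β1 stroke at J1  (C1 integral (e out))
β0 stroke at J2  (J1: bond 1 brought effort, rest push out)
β3 stroke at I1  (J1 effort already set via bond 1)
β2 stroke at R1  (J2 effort already set via bond 0)
β4 stroke at R2  (J2: bond 0 brought effort, rest push out)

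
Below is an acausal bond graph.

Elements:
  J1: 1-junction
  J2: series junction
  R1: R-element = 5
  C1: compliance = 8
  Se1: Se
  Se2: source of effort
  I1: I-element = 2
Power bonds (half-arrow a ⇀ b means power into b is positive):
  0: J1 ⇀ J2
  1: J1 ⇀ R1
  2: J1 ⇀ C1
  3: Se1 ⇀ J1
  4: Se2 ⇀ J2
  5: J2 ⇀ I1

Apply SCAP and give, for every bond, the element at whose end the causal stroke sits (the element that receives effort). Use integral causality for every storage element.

β0 →J2
β1 →J1
β2 →J1
β3 →J1
β4 →J2
β5 →I1

bond 3 →J1  (source Se1 imposes e)
bond 4 →J2  (Se2: effort source, stroke at far end)
bond 2 →J1  (C1 outputs effort q/C1)
bond 5 →I1  (prefer integral on I1)
bond 0 →J2  (1-jn J2 has f-setter on 5)
bond 1 →J1  (common-f at J1 fixed by 0)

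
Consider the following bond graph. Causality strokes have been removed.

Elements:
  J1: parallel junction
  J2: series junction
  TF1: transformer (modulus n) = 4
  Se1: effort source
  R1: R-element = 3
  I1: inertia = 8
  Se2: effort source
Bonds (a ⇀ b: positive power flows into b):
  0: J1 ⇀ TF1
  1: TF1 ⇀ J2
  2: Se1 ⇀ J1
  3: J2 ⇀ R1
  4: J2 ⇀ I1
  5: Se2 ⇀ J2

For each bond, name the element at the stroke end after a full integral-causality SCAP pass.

bond 2 |J1  (Se1 (Se) sets effort on bond)
bond 5 |J2  (Se2 fixes effort; stroke away)
bond 0 |TF1  (0-jn J1 has e-setter on 2)
bond 1 |J2  (TF TF1: opposite of bond 0)
bond 4 |I1  (prefer integral on I1)
bond 3 |J2  (J2: bond 4 brought flow, rest push out)

#0 stroke→TF1
#1 stroke→J2
#2 stroke→J1
#3 stroke→J2
#4 stroke→I1
#5 stroke→J2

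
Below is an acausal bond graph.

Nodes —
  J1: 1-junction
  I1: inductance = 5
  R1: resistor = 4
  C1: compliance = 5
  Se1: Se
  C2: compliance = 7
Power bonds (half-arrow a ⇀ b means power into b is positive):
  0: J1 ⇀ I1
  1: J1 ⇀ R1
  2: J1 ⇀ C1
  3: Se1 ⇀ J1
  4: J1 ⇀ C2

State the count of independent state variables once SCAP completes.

3  (C1, C2, I1 all integral)

bond 3 stroke→J1  (Se1 fixes effort; stroke away)
bond 0 stroke→I1  (prefer integral on I1)
bond 1 stroke→J1  (1-jn J1 has f-setter on 0)
bond 2 stroke→J1  (1-jn J1 has f-setter on 0)
bond 4 stroke→J1  (J1: bond 0 brought flow, rest push out)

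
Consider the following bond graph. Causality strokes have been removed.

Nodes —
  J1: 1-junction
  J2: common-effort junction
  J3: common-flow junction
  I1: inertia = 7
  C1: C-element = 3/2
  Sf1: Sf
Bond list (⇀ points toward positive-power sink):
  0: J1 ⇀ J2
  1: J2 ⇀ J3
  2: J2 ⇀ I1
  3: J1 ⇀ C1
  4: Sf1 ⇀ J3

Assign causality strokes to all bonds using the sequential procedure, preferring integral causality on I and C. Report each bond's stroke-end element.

β4 stroke at Sf1  (Sf1 (Sf) sets flow on bond)
β1 stroke at J3  (common-f at J3 fixed by 4)
β2 stroke at I1  (I1: I, integral causality)
β0 stroke at J2  (closing 0-jn rule on J2)
β3 stroke at J1  (1-jn J1 has f-setter on 0)

#0 |J2
#1 |J3
#2 |I1
#3 |J1
#4 |Sf1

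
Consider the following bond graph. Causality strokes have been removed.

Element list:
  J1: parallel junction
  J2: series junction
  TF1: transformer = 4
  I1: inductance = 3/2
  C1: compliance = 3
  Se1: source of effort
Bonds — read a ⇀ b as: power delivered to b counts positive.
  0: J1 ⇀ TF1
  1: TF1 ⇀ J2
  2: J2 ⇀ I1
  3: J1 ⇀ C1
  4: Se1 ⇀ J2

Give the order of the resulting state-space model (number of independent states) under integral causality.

β4 |J2  (Se1: effort source, stroke at far end)
β2 |I1  (I1: I, integral causality)
β1 |J2  (1-jn J2 has f-setter on 2)
β0 |TF1  (TF1 one-in-one-out from 1)
β3 |J1  (J1: last free bond brings effort in)

2  (C1, I1 all integral)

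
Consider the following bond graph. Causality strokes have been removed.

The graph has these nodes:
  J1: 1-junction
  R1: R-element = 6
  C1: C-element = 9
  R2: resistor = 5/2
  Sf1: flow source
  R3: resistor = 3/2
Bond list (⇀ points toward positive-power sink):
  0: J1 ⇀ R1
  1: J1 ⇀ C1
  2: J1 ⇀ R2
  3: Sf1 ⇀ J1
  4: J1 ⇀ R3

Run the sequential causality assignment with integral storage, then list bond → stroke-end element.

β3 |Sf1  (Sf1 fixes flow; stroke at Sf1)
β0 |J1  (J1: bond 3 brought flow, rest push out)
β1 |J1  (1-jn J1 has f-setter on 3)
β2 |J1  (common-f at J1 fixed by 3)
β4 |J1  (common-f at J1 fixed by 3)

bond 0 |J1
bond 1 |J1
bond 2 |J1
bond 3 |Sf1
bond 4 |J1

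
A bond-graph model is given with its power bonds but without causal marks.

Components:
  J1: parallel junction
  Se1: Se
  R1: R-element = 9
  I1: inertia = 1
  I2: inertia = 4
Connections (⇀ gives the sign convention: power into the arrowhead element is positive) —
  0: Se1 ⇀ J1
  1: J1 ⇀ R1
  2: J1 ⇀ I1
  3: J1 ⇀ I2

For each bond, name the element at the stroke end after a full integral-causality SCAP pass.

bond 0 stroke→J1
bond 1 stroke→R1
bond 2 stroke→I1
bond 3 stroke→I2

#0 |J1  (Se1 fixes effort; stroke away)
#1 |R1  (0-jn J1 has e-setter on 0)
#2 |I1  (J1 effort already set via bond 0)
#3 |I2  (J1: bond 0 brought effort, rest push out)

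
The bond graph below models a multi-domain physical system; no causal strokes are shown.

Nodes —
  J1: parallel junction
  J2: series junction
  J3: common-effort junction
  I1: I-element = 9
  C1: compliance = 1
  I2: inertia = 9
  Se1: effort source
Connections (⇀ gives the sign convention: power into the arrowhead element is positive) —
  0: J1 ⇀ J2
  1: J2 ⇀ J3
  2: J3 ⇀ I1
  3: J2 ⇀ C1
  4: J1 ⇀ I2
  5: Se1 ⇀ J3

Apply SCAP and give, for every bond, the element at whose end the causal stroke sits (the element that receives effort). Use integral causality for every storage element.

#5 stroke→J3  (Se1: effort source, stroke at far end)
#1 stroke→J2  (0-jn J3 has e-setter on 5)
#2 stroke→I1  (0-jn J3 has e-setter on 5)
#3 stroke→J2  (prefer integral on C1)
#0 stroke→J1  (only one flow-in slot at J2)
#4 stroke→I2  (common-e at J1 fixed by 0)

bond 0 stroke→J1
bond 1 stroke→J2
bond 2 stroke→I1
bond 3 stroke→J2
bond 4 stroke→I2
bond 5 stroke→J3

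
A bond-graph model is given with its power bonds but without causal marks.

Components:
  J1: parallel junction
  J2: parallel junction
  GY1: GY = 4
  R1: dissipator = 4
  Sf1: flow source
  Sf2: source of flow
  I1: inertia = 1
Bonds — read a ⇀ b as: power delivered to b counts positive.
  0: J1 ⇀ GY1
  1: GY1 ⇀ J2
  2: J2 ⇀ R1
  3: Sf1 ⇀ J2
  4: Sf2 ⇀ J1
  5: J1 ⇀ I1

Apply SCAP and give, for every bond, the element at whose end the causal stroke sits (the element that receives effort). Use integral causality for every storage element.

#0 stroke at J1
#1 stroke at J2
#2 stroke at R1
#3 stroke at Sf1
#4 stroke at Sf2
#5 stroke at I1

bond 3 →Sf1  (Sf1 (Sf) sets flow on bond)
bond 4 →Sf2  (Sf2: flow source, stroke at near end)
bond 5 →I1  (I1: I, integral causality)
bond 0 →J1  (only one effort-in slot at J1)
bond 1 →J2  (GY1 both-in/both-out from 0)
bond 2 →R1  (J2: bond 1 brought effort, rest push out)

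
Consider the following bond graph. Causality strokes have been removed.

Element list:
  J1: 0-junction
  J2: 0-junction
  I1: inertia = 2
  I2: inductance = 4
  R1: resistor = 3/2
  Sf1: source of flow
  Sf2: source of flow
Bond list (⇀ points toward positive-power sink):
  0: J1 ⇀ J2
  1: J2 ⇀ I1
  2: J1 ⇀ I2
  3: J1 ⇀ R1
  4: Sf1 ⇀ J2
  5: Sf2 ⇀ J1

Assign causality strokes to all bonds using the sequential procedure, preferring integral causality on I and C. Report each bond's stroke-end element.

bond 4 |Sf1  (Sf1 (Sf) sets flow on bond)
bond 5 |Sf2  (Sf2: flow source, stroke at near end)
bond 1 |I1  (I1 outputs flow p/I1)
bond 0 |J2  (J2: last free bond brings effort in)
bond 2 |I2  (prefer integral on I2)
bond 3 |J1  (J1 needs exactly one e-in)

bond 0 →J2
bond 1 →I1
bond 2 →I2
bond 3 →J1
bond 4 →Sf1
bond 5 →Sf2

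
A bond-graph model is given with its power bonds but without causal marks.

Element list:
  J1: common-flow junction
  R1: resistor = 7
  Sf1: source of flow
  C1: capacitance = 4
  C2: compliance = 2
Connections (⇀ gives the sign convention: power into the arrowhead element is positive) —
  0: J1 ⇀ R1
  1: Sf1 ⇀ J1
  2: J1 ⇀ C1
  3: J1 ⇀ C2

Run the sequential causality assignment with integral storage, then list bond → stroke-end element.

β0 stroke→J1
β1 stroke→Sf1
β2 stroke→J1
β3 stroke→J1

#1 stroke→Sf1  (Sf1: flow source, stroke at near end)
#0 stroke→J1  (J1 flow already set via bond 1)
#2 stroke→J1  (J1: bond 1 brought flow, rest push out)
#3 stroke→J1  (common-f at J1 fixed by 1)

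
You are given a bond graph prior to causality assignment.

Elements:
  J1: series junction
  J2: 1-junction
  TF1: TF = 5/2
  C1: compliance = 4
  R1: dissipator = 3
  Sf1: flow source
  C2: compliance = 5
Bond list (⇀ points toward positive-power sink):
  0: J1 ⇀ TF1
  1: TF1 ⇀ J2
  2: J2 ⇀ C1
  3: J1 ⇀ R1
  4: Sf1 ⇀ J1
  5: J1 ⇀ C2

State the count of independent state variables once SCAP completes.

2  (C1, C2 all integral)

β4 stroke→Sf1  (Sf1: flow source, stroke at near end)
β0 stroke→J1  (1-jn J1 has f-setter on 4)
β3 stroke→J1  (common-f at J1 fixed by 4)
β5 stroke→J1  (J1 flow already set via bond 4)
β1 stroke→TF1  (TF TF1: opposite of bond 0)
β2 stroke→J2  (J2: bond 1 brought flow, rest push out)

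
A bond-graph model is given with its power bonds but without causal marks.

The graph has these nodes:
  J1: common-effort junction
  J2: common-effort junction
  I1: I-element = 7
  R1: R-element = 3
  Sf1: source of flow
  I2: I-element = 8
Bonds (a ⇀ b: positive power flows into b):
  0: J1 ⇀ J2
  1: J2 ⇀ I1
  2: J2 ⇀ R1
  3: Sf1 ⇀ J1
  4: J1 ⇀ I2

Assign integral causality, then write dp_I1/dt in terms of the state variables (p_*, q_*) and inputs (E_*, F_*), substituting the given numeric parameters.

b3 |Sf1  (Sf1: flow source, stroke at near end)
b1 |I1  (I1 outputs flow p/I1)
b4 |I2  (I2: I, integral causality)
b0 |J1  (only one effort-in slot at J1)
b2 |J2  (J2: last free bond brings effort in)

dp_I1/dt = 3*F_Sf1 - 3*p_I1/7 - 3*p_I2/8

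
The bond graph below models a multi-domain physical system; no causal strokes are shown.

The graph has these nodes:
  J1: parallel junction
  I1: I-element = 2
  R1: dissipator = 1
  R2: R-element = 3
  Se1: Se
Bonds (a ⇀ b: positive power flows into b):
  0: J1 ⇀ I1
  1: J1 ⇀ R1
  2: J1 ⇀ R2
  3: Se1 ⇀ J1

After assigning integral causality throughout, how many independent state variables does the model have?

1  (I1 all integral)

b3 stroke→J1  (Se1 fixes effort; stroke away)
b0 stroke→I1  (J1: bond 3 brought effort, rest push out)
b1 stroke→R1  (0-jn J1 has e-setter on 3)
b2 stroke→R2  (0-jn J1 has e-setter on 3)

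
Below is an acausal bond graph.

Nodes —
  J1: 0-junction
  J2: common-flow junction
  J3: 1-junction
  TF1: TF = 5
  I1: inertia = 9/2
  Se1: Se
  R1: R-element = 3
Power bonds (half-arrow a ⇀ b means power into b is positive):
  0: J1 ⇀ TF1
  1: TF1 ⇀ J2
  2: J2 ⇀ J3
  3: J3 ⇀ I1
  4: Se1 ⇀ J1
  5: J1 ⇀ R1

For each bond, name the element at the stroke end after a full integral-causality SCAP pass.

bond 0 stroke at TF1
bond 1 stroke at J2
bond 2 stroke at J3
bond 3 stroke at I1
bond 4 stroke at J1
bond 5 stroke at R1

b4 |J1  (source Se1 imposes e)
b0 |TF1  (J1 effort already set via bond 4)
b5 |R1  (J1: bond 4 brought effort, rest push out)
b1 |J2  (TF TF1: opposite of bond 0)
b2 |J3  (only one flow-in slot at J2)
b3 |I1  (J3: last free bond brings flow in)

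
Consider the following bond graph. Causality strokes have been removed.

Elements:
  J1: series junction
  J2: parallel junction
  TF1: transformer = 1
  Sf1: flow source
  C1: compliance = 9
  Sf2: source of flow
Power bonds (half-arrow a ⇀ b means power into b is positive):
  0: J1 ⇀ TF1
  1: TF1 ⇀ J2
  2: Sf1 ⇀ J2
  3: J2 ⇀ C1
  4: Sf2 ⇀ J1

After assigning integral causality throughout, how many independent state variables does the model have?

1  (C1 all integral)

b2 |Sf1  (Sf1 fixes flow; stroke at Sf1)
b4 |Sf2  (Sf2 (Sf) sets flow on bond)
b0 |J1  (J1: bond 4 brought flow, rest push out)
b1 |TF1  (TF1 one-in-one-out from 0)
b3 |J2  (J2: last free bond brings effort in)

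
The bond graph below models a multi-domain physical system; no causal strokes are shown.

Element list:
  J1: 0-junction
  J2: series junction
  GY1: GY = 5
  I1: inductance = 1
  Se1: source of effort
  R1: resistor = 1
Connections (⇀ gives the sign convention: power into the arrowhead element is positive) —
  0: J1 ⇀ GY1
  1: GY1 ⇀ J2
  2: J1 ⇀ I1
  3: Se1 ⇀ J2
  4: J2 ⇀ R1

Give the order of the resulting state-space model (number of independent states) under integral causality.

bond 3 →J2  (source Se1 imposes e)
bond 2 →I1  (I1 outputs flow p/I1)
bond 0 →J1  (closing 0-jn rule on J1)
bond 1 →J2  (GY GY1: same side as bond 0)
bond 4 →R1  (J2: last free bond brings flow in)

1  (I1 all integral)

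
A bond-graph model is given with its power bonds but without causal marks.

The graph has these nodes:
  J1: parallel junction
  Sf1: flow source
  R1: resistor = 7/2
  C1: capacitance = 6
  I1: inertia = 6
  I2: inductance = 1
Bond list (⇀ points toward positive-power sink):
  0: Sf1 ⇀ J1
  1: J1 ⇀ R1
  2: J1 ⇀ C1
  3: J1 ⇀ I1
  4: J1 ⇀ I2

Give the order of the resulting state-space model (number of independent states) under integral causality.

3  (C1, I1, I2 all integral)

b0 |Sf1  (source Sf1 imposes f)
b2 |J1  (C1 integral (e out))
b1 |R1  (0-jn J1 has e-setter on 2)
b3 |I1  (J1 effort already set via bond 2)
b4 |I2  (0-jn J1 has e-setter on 2)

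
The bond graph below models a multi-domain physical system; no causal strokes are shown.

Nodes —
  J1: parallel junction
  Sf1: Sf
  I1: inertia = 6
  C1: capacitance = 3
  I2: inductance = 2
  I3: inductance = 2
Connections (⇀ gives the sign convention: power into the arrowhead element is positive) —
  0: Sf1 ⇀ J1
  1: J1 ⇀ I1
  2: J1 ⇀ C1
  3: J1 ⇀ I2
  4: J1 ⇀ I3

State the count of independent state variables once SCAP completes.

4  (C1, I1, I2, I3 all integral)

#0 stroke at Sf1  (Sf1 fixes flow; stroke at Sf1)
#1 stroke at I1  (I1 outputs flow p/I1)
#2 stroke at J1  (C1 integral (e out))
#3 stroke at I2  (common-e at J1 fixed by 2)
#4 stroke at I3  (common-e at J1 fixed by 2)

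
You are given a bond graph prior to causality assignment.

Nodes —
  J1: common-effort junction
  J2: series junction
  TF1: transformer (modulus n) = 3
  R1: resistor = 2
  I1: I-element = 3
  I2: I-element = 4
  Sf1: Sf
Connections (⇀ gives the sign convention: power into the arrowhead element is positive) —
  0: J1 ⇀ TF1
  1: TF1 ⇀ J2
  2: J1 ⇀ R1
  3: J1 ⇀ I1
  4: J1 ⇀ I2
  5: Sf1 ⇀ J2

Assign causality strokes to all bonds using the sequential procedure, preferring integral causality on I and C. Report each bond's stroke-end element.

bond 5 →Sf1  (Sf1: flow source, stroke at near end)
bond 1 →J2  (J2: bond 5 brought flow, rest push out)
bond 0 →TF1  (through TF1, causality passes straight; one stroke at TF1)
bond 3 →I1  (prefer integral on I1)
bond 4 →I2  (prefer integral on I2)
bond 2 →J1  (closing 0-jn rule on J1)

β0 →TF1
β1 →J2
β2 →J1
β3 →I1
β4 →I2
β5 →Sf1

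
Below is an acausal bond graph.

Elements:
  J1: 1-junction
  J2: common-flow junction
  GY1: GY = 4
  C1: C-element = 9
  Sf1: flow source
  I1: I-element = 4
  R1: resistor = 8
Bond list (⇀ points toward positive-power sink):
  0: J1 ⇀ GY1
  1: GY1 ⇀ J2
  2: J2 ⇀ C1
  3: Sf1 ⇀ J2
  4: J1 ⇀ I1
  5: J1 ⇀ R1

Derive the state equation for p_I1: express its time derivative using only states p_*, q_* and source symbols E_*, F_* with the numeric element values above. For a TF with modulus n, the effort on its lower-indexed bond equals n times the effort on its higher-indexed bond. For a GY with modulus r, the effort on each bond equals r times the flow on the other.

dp_I1/dt = -4*F_Sf1 - 2*p_I1

b3 stroke at Sf1  (Sf1 fixes flow; stroke at Sf1)
b1 stroke at J2  (1-jn J2 has f-setter on 3)
b2 stroke at J2  (1-jn J2 has f-setter on 3)
b0 stroke at J1  (GY1: gyrator matches bond 1)
b4 stroke at I1  (I1 integral (f out))
b5 stroke at J1  (J1: bond 4 brought flow, rest push out)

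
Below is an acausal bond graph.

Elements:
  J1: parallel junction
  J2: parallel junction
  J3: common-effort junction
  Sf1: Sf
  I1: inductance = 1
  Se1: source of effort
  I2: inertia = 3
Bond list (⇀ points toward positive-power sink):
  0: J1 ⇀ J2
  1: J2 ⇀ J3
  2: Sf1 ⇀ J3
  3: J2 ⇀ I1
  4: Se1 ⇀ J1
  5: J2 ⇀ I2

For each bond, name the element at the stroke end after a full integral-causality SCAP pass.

#0 |J2
#1 |J3
#2 |Sf1
#3 |I1
#4 |J1
#5 |I2

bond 2 stroke→Sf1  (Sf1: flow source, stroke at near end)
bond 4 stroke→J1  (source Se1 imposes e)
bond 0 stroke→J2  (0-jn J1 has e-setter on 4)
bond 1 stroke→J3  (common-e at J2 fixed by 0)
bond 3 stroke→I1  (0-jn J2 has e-setter on 0)
bond 5 stroke→I2  (0-jn J2 has e-setter on 0)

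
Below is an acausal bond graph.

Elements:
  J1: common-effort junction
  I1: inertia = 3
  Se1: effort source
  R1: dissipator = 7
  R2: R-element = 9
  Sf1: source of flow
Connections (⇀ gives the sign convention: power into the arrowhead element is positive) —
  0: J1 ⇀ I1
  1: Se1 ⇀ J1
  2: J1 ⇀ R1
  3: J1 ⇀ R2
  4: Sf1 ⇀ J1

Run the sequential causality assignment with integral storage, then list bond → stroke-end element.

bond 0 stroke at I1
bond 1 stroke at J1
bond 2 stroke at R1
bond 3 stroke at R2
bond 4 stroke at Sf1

β1 stroke→J1  (Se1 fixes effort; stroke away)
β4 stroke→Sf1  (Sf1 fixes flow; stroke at Sf1)
β0 stroke→I1  (J1: bond 1 brought effort, rest push out)
β2 stroke→R1  (J1: bond 1 brought effort, rest push out)
β3 stroke→R2  (common-e at J1 fixed by 1)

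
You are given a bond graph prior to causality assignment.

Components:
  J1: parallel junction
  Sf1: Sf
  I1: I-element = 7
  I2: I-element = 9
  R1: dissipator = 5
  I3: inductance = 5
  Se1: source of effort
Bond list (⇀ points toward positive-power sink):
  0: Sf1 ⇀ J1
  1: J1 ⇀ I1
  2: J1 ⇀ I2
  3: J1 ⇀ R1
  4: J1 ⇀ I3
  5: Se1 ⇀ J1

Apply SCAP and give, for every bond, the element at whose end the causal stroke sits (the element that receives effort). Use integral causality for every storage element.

bond 0 →Sf1
bond 1 →I1
bond 2 →I2
bond 3 →R1
bond 4 →I3
bond 5 →J1

bond 0 →Sf1  (Sf1: flow source, stroke at near end)
bond 5 →J1  (Se1 fixes effort; stroke away)
bond 1 →I1  (J1 effort already set via bond 5)
bond 2 →I2  (J1: bond 5 brought effort, rest push out)
bond 3 →R1  (0-jn J1 has e-setter on 5)
bond 4 →I3  (J1 effort already set via bond 5)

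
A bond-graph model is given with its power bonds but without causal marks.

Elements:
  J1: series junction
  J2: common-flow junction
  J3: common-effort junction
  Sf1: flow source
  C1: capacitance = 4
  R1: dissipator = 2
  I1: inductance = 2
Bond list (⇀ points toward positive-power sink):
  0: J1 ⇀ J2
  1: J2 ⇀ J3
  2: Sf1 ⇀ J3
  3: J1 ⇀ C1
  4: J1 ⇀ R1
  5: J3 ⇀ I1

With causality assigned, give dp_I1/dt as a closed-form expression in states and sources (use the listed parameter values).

dp_I1/dt = 2*F_Sf1 - p_I1 - q_C1/4

β2 stroke at Sf1  (Sf1: flow source, stroke at near end)
β3 stroke at J1  (prefer integral on C1)
β5 stroke at I1  (I1 outputs flow p/I1)
β1 stroke at J3  (J3 needs exactly one e-in)
β0 stroke at J2  (J2 flow already set via bond 1)
β4 stroke at J1  (1-jn J1 has f-setter on 0)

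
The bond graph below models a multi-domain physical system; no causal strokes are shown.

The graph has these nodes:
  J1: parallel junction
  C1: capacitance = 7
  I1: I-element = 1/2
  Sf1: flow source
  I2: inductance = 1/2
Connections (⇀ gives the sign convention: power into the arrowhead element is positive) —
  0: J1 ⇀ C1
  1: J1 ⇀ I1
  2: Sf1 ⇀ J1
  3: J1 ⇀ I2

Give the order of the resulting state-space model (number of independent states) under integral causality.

#2 →Sf1  (Sf1 fixes flow; stroke at Sf1)
#0 →J1  (C1 integral (e out))
#1 →I1  (0-jn J1 has e-setter on 0)
#3 →I2  (0-jn J1 has e-setter on 0)

3  (C1, I1, I2 all integral)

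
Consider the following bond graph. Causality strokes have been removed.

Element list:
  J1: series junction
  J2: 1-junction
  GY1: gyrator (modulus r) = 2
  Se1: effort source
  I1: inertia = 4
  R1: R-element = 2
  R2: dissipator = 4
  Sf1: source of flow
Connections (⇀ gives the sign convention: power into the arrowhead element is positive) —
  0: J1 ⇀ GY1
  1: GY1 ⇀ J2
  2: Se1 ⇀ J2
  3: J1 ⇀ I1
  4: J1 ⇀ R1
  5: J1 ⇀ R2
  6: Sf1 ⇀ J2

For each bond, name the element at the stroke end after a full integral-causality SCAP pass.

b2 |J2  (Se1: effort source, stroke at far end)
b6 |Sf1  (source Sf1 imposes f)
b1 |J2  (common-f at J2 fixed by 6)
b0 |J1  (GY1: gyrator matches bond 1)
b3 |I1  (I1: I, integral causality)
b4 |J1  (1-jn J1 has f-setter on 3)
b5 |J1  (J1 flow already set via bond 3)

β0 stroke at J1
β1 stroke at J2
β2 stroke at J2
β3 stroke at I1
β4 stroke at J1
β5 stroke at J1
β6 stroke at Sf1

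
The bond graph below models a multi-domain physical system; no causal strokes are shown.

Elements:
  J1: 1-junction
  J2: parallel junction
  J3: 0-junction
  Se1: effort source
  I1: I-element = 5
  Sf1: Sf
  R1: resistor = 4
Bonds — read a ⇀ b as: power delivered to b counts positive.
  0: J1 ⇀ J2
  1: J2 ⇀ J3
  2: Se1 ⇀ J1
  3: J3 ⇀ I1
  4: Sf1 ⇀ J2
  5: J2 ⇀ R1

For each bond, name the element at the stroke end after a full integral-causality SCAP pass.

β2 →J1  (Se1 fixes effort; stroke away)
β4 →Sf1  (Sf1: flow source, stroke at near end)
β0 →J2  (closing 1-jn rule on J1)
β1 →J3  (0-jn J2 has e-setter on 0)
β5 →R1  (J2: bond 0 brought effort, rest push out)
β3 →I1  (J3: bond 1 brought effort, rest push out)

bond 0 |J2
bond 1 |J3
bond 2 |J1
bond 3 |I1
bond 4 |Sf1
bond 5 |R1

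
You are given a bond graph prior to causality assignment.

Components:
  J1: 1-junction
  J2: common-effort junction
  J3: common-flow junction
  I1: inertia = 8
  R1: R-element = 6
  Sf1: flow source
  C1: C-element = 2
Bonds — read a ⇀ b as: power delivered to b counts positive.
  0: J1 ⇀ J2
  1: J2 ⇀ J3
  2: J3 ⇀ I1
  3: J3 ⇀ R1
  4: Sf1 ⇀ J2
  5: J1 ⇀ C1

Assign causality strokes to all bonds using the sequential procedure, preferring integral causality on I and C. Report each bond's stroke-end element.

β4 →Sf1  (Sf1: flow source, stroke at near end)
β2 →I1  (prefer integral on I1)
β1 →J3  (1-jn J3 has f-setter on 2)
β3 →J3  (J3 flow already set via bond 2)
β0 →J2  (J2 needs exactly one e-in)
β5 →J1  (1-jn J1 has f-setter on 0)

β0 stroke→J2
β1 stroke→J3
β2 stroke→I1
β3 stroke→J3
β4 stroke→Sf1
β5 stroke→J1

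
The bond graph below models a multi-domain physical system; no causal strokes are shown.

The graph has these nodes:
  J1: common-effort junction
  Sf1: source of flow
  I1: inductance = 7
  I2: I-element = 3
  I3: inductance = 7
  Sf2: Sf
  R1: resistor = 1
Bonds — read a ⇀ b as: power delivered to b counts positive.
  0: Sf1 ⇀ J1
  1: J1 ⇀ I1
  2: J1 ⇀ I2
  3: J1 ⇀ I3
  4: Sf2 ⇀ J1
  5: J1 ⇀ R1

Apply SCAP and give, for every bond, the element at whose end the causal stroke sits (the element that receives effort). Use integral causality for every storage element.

β0 stroke→Sf1
β1 stroke→I1
β2 stroke→I2
β3 stroke→I3
β4 stroke→Sf2
β5 stroke→J1

b0 stroke→Sf1  (Sf1: flow source, stroke at near end)
b4 stroke→Sf2  (Sf2: flow source, stroke at near end)
b1 stroke→I1  (I1: I, integral causality)
b2 stroke→I2  (I2 outputs flow p/I2)
b3 stroke→I3  (I3 outputs flow p/I3)
b5 stroke→J1  (J1 needs exactly one e-in)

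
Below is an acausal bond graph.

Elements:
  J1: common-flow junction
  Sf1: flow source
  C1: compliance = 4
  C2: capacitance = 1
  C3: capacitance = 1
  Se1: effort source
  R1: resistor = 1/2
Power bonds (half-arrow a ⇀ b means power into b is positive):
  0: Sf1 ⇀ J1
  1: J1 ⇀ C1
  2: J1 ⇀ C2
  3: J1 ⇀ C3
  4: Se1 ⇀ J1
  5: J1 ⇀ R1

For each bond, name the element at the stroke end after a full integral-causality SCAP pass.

#0 stroke at Sf1  (Sf1 (Sf) sets flow on bond)
#4 stroke at J1  (Se1 (Se) sets effort on bond)
#1 stroke at J1  (1-jn J1 has f-setter on 0)
#2 stroke at J1  (J1 flow already set via bond 0)
#3 stroke at J1  (1-jn J1 has f-setter on 0)
#5 stroke at J1  (1-jn J1 has f-setter on 0)

β0 |Sf1
β1 |J1
β2 |J1
β3 |J1
β4 |J1
β5 |J1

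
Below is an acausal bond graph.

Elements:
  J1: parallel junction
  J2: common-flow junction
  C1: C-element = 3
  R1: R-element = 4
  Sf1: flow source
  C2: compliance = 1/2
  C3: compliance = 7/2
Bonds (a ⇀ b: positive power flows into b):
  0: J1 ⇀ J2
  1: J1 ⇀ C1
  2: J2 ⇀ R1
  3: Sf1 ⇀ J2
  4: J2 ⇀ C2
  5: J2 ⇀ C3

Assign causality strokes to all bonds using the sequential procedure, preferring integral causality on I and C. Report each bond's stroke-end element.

b3 |Sf1  (Sf1: flow source, stroke at near end)
b0 |J2  (common-f at J2 fixed by 3)
b2 |J2  (J2 flow already set via bond 3)
b4 |J2  (J2 flow already set via bond 3)
b5 |J2  (J2 flow already set via bond 3)
b1 |J1  (closing 0-jn rule on J1)

bond 0 stroke at J2
bond 1 stroke at J1
bond 2 stroke at J2
bond 3 stroke at Sf1
bond 4 stroke at J2
bond 5 stroke at J2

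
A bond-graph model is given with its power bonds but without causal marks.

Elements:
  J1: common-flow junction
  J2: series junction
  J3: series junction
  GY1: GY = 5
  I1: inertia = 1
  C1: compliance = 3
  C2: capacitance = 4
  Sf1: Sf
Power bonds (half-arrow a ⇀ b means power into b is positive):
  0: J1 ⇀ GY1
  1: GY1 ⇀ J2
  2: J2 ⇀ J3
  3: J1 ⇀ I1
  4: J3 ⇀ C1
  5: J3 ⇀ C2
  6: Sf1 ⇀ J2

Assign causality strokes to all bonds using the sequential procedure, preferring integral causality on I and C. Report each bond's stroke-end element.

bond 6 stroke→Sf1  (Sf1 (Sf) sets flow on bond)
bond 1 stroke→J2  (J2 flow already set via bond 6)
bond 2 stroke→J2  (J2 flow already set via bond 6)
bond 4 stroke→J3  (common-f at J3 fixed by 2)
bond 5 stroke→J3  (J3 flow already set via bond 2)
bond 0 stroke→J1  (GY1: gyrator matches bond 1)
bond 3 stroke→I1  (closing 1-jn rule on J1)

#0 →J1
#1 →J2
#2 →J2
#3 →I1
#4 →J3
#5 →J3
#6 →Sf1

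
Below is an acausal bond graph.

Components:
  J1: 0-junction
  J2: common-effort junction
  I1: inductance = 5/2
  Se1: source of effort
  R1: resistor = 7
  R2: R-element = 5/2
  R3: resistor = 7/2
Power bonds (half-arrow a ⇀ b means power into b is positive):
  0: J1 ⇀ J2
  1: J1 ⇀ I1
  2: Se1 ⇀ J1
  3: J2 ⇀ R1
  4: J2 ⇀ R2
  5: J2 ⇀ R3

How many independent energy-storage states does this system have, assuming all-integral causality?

1  (I1 all integral)

β2 →J1  (Se1 (Se) sets effort on bond)
β0 →J2  (0-jn J1 has e-setter on 2)
β1 →I1  (common-e at J1 fixed by 2)
β3 →R1  (common-e at J2 fixed by 0)
β4 →R2  (J2 effort already set via bond 0)
β5 →R3  (common-e at J2 fixed by 0)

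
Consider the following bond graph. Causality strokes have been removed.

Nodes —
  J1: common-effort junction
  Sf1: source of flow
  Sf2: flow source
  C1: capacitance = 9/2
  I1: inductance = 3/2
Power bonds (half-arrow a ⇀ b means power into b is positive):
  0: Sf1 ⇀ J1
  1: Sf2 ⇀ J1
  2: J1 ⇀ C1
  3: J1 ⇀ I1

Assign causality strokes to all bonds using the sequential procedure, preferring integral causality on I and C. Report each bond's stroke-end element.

#0 stroke at Sf1  (source Sf1 imposes f)
#1 stroke at Sf2  (Sf2 fixes flow; stroke at Sf2)
#2 stroke at J1  (C1: C, integral causality)
#3 stroke at I1  (common-e at J1 fixed by 2)

β0 stroke at Sf1
β1 stroke at Sf2
β2 stroke at J1
β3 stroke at I1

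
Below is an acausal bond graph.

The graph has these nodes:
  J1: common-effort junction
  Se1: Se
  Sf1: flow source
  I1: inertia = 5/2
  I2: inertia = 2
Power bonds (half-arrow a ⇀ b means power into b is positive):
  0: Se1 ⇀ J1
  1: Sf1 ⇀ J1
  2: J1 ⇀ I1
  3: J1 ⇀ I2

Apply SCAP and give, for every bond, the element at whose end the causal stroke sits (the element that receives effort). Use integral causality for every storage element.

b0 stroke at J1  (source Se1 imposes e)
b1 stroke at Sf1  (Sf1 fixes flow; stroke at Sf1)
b2 stroke at I1  (0-jn J1 has e-setter on 0)
b3 stroke at I2  (J1: bond 0 brought effort, rest push out)

#0 |J1
#1 |Sf1
#2 |I1
#3 |I2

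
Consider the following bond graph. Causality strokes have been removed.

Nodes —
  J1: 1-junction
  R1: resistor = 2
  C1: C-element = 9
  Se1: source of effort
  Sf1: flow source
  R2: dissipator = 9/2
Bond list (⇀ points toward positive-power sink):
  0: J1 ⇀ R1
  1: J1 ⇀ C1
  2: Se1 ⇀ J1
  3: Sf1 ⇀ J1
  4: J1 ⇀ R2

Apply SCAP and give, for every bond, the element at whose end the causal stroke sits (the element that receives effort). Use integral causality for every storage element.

#0 |J1
#1 |J1
#2 |J1
#3 |Sf1
#4 |J1

β2 stroke→J1  (source Se1 imposes e)
β3 stroke→Sf1  (Sf1 (Sf) sets flow on bond)
β0 stroke→J1  (common-f at J1 fixed by 3)
β1 stroke→J1  (1-jn J1 has f-setter on 3)
β4 stroke→J1  (J1 flow already set via bond 3)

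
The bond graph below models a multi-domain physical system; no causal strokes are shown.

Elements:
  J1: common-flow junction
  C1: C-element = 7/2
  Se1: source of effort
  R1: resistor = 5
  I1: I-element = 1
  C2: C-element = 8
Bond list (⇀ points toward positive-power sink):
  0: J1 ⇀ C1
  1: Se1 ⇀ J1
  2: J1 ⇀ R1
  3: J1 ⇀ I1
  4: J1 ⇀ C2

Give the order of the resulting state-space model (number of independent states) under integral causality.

3  (C1, C2, I1 all integral)

bond 1 →J1  (Se1: effort source, stroke at far end)
bond 0 →J1  (C1 integral (e out))
bond 3 →I1  (I1: I, integral causality)
bond 2 →J1  (1-jn J1 has f-setter on 3)
bond 4 →J1  (common-f at J1 fixed by 3)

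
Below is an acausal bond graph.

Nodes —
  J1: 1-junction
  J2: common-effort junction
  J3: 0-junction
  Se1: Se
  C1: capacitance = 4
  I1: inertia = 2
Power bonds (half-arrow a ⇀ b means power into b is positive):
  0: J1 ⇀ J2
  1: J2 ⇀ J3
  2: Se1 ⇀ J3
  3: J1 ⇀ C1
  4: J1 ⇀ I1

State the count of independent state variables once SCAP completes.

2  (C1, I1 all integral)

b2 stroke→J3  (source Se1 imposes e)
b1 stroke→J2  (J3: bond 2 brought effort, rest push out)
b0 stroke→J1  (0-jn J2 has e-setter on 1)
b3 stroke→J1  (C1: C, integral causality)
b4 stroke→I1  (J1: last free bond brings flow in)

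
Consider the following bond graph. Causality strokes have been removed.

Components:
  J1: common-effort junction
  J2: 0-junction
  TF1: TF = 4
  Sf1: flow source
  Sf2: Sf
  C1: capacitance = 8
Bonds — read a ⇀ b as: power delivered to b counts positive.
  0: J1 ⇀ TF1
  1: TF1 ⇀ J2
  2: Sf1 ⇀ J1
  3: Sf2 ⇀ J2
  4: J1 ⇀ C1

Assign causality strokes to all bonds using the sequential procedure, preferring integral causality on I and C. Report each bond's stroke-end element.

b0 stroke→TF1
b1 stroke→J2
b2 stroke→Sf1
b3 stroke→Sf2
b4 stroke→J1

β2 stroke at Sf1  (Sf1 (Sf) sets flow on bond)
β3 stroke at Sf2  (Sf2: flow source, stroke at near end)
β1 stroke at J2  (only one effort-in slot at J2)
β0 stroke at TF1  (through TF1, causality passes straight; one stroke at TF1)
β4 stroke at J1  (closing 0-jn rule on J1)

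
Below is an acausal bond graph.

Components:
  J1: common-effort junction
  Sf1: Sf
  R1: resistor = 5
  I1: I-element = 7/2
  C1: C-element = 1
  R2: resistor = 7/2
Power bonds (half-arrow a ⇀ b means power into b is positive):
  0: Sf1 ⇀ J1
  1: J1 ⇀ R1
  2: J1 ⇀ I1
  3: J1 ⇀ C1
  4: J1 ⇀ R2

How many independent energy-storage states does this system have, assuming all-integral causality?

2  (C1, I1 all integral)

#0 |Sf1  (Sf1: flow source, stroke at near end)
#2 |I1  (I1: I, integral causality)
#3 |J1  (C1 integral (e out))
#1 |R1  (J1: bond 3 brought effort, rest push out)
#4 |R2  (J1: bond 3 brought effort, rest push out)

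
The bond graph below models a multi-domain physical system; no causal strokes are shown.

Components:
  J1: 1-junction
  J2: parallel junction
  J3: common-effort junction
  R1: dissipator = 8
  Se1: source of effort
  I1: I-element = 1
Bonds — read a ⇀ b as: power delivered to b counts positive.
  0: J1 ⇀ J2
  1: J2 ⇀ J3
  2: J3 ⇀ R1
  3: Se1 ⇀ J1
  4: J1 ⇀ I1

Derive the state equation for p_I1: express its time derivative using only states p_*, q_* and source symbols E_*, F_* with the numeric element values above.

dp_I1/dt = E_Se1 - 8*p_I1

β3 →J1  (Se1: effort source, stroke at far end)
β4 →I1  (prefer integral on I1)
β0 →J1  (1-jn J1 has f-setter on 4)
β1 →J2  (closing 0-jn rule on J2)
β2 →J3  (only one effort-in slot at J3)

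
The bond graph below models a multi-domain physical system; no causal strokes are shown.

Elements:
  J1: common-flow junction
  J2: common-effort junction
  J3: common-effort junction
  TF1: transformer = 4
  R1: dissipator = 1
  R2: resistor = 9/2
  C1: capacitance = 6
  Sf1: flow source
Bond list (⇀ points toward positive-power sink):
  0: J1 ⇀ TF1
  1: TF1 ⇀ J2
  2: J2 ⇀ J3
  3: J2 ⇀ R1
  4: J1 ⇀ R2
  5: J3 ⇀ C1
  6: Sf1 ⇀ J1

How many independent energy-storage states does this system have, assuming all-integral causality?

1  (C1 all integral)

bond 6 stroke→Sf1  (source Sf1 imposes f)
bond 0 stroke→J1  (common-f at J1 fixed by 6)
bond 4 stroke→J1  (1-jn J1 has f-setter on 6)
bond 1 stroke→TF1  (TF TF1: opposite of bond 0)
bond 5 stroke→J3  (C1 outputs effort q/C1)
bond 2 stroke→J2  (0-jn J3 has e-setter on 5)
bond 3 stroke→R1  (0-jn J2 has e-setter on 2)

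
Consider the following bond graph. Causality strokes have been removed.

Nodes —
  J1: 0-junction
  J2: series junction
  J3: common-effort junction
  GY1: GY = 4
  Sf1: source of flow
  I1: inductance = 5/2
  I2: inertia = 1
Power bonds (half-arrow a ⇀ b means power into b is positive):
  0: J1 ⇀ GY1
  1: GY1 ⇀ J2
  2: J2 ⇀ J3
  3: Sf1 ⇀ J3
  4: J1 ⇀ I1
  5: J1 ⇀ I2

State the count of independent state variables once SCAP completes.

#3 |Sf1  (source Sf1 imposes f)
#2 |J3  (closing 0-jn rule on J3)
#1 |J2  (common-f at J2 fixed by 2)
#0 |J1  (GY GY1: same side as bond 1)
#4 |I1  (common-e at J1 fixed by 0)
#5 |I2  (J1: bond 0 brought effort, rest push out)

2  (I1, I2 all integral)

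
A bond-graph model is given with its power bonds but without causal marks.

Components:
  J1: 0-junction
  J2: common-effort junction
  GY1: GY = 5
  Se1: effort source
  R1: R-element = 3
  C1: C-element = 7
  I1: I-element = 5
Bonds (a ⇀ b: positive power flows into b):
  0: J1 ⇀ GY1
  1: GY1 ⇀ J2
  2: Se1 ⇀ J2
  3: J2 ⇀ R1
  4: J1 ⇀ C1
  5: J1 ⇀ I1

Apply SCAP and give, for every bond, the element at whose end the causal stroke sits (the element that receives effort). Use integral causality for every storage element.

bond 2 stroke→J2  (Se1: effort source, stroke at far end)
bond 1 stroke→GY1  (common-e at J2 fixed by 2)
bond 3 stroke→R1  (J2 effort already set via bond 2)
bond 0 stroke→GY1  (GY1: gyrator matches bond 1)
bond 4 stroke→J1  (C1 outputs effort q/C1)
bond 5 stroke→I1  (0-jn J1 has e-setter on 4)

#0 |GY1
#1 |GY1
#2 |J2
#3 |R1
#4 |J1
#5 |I1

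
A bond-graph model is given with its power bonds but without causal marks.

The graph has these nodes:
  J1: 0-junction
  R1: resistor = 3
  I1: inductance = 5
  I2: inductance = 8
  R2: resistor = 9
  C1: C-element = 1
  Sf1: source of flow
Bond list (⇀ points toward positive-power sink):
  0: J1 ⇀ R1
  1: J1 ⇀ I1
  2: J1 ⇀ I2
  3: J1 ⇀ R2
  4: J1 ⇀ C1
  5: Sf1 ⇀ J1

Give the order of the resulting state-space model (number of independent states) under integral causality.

bond 5 →Sf1  (Sf1 (Sf) sets flow on bond)
bond 1 →I1  (I1 integral (f out))
bond 2 →I2  (I2: I, integral causality)
bond 4 →J1  (C1: C, integral causality)
bond 0 →R1  (0-jn J1 has e-setter on 4)
bond 3 →R2  (J1 effort already set via bond 4)

3  (C1, I1, I2 all integral)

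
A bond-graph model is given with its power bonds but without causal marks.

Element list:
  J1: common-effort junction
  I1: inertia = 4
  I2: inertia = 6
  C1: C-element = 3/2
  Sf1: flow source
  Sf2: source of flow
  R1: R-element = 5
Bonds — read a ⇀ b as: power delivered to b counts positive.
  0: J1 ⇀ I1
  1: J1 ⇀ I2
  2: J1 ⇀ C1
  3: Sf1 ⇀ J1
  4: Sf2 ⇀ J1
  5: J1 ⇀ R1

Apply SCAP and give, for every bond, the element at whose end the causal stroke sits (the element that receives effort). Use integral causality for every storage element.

#0 →I1
#1 →I2
#2 →J1
#3 →Sf1
#4 →Sf2
#5 →R1

#3 stroke→Sf1  (Sf1 fixes flow; stroke at Sf1)
#4 stroke→Sf2  (Sf2 fixes flow; stroke at Sf2)
#0 stroke→I1  (prefer integral on I1)
#1 stroke→I2  (I2 outputs flow p/I2)
#2 stroke→J1  (C1: C, integral causality)
#5 stroke→R1  (common-e at J1 fixed by 2)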